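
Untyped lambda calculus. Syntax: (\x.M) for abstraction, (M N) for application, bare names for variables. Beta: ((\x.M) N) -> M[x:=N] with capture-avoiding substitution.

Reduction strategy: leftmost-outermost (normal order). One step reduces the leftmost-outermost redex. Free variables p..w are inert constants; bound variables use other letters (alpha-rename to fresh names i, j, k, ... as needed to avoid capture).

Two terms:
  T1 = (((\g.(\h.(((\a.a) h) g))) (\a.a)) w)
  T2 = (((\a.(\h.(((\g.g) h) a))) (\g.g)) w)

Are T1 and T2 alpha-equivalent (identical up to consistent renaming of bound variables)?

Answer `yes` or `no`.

Term 1: (((\g.(\h.(((\a.a) h) g))) (\a.a)) w)
Term 2: (((\a.(\h.(((\g.g) h) a))) (\g.g)) w)
Alpha-equivalence: compare structure up to binder renaming.
Result: True

Answer: yes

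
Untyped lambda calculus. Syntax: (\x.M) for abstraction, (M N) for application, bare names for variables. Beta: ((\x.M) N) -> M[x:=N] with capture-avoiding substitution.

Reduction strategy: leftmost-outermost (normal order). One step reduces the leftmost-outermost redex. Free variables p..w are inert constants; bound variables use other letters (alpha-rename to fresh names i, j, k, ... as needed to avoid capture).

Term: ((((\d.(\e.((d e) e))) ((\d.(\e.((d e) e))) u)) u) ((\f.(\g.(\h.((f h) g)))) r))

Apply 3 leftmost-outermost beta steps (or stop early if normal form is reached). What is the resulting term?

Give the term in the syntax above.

Answer: ((((\e.((u e) e)) u) u) ((\f.(\g.(\h.((f h) g)))) r))

Derivation:
Step 0: ((((\d.(\e.((d e) e))) ((\d.(\e.((d e) e))) u)) u) ((\f.(\g.(\h.((f h) g)))) r))
Step 1: (((\e.((((\d.(\e.((d e) e))) u) e) e)) u) ((\f.(\g.(\h.((f h) g)))) r))
Step 2: (((((\d.(\e.((d e) e))) u) u) u) ((\f.(\g.(\h.((f h) g)))) r))
Step 3: ((((\e.((u e) e)) u) u) ((\f.(\g.(\h.((f h) g)))) r))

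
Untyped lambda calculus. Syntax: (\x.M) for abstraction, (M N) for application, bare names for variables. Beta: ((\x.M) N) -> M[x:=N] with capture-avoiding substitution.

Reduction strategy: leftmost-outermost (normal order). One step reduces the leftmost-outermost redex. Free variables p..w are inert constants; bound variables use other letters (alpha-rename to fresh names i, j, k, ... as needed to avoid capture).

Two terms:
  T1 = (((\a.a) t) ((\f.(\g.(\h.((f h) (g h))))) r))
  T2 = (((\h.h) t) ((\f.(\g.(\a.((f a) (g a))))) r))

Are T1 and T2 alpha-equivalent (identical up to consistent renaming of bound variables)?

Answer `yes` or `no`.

Answer: yes

Derivation:
Term 1: (((\a.a) t) ((\f.(\g.(\h.((f h) (g h))))) r))
Term 2: (((\h.h) t) ((\f.(\g.(\a.((f a) (g a))))) r))
Alpha-equivalence: compare structure up to binder renaming.
Result: True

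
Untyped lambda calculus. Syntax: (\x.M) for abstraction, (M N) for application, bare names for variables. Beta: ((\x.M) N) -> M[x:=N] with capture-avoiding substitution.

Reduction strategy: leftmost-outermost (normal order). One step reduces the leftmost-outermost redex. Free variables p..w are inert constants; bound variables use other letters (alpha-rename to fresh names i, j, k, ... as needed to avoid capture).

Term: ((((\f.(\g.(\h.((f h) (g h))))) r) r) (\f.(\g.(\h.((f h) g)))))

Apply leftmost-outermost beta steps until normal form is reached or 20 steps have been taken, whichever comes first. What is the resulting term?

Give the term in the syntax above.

Answer: ((r (\f.(\g.(\h.((f h) g))))) (r (\f.(\g.(\h.((f h) g))))))

Derivation:
Step 0: ((((\f.(\g.(\h.((f h) (g h))))) r) r) (\f.(\g.(\h.((f h) g)))))
Step 1: (((\g.(\h.((r h) (g h)))) r) (\f.(\g.(\h.((f h) g)))))
Step 2: ((\h.((r h) (r h))) (\f.(\g.(\h.((f h) g)))))
Step 3: ((r (\f.(\g.(\h.((f h) g))))) (r (\f.(\g.(\h.((f h) g))))))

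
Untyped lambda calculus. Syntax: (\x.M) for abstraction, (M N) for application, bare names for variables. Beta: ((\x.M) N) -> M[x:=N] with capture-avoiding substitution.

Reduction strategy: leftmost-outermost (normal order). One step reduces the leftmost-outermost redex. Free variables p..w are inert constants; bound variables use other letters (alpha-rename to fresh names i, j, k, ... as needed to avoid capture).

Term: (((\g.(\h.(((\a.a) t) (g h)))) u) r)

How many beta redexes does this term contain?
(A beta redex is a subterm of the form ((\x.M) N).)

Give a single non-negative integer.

Answer: 2

Derivation:
Term: (((\g.(\h.(((\a.a) t) (g h)))) u) r)
  Redex: ((\g.(\h.(((\a.a) t) (g h)))) u)
  Redex: ((\a.a) t)
Total redexes: 2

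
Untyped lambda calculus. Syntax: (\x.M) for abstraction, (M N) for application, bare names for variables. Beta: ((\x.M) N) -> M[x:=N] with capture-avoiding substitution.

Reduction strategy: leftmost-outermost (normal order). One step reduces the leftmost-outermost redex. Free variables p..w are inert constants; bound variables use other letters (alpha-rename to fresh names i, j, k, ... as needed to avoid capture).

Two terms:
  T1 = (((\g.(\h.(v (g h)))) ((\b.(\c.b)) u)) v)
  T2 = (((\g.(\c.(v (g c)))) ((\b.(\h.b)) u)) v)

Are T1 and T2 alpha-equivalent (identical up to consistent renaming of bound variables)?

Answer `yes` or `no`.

Term 1: (((\g.(\h.(v (g h)))) ((\b.(\c.b)) u)) v)
Term 2: (((\g.(\c.(v (g c)))) ((\b.(\h.b)) u)) v)
Alpha-equivalence: compare structure up to binder renaming.
Result: True

Answer: yes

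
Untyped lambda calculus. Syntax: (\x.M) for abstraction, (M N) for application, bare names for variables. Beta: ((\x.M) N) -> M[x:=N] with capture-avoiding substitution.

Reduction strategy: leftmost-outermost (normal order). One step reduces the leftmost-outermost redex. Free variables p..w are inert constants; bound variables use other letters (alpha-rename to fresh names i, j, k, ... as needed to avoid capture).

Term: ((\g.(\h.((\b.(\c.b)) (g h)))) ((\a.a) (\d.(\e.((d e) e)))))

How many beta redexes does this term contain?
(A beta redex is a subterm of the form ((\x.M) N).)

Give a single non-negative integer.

Answer: 3

Derivation:
Term: ((\g.(\h.((\b.(\c.b)) (g h)))) ((\a.a) (\d.(\e.((d e) e)))))
  Redex: ((\g.(\h.((\b.(\c.b)) (g h)))) ((\a.a) (\d.(\e.((d e) e)))))
  Redex: ((\b.(\c.b)) (g h))
  Redex: ((\a.a) (\d.(\e.((d e) e))))
Total redexes: 3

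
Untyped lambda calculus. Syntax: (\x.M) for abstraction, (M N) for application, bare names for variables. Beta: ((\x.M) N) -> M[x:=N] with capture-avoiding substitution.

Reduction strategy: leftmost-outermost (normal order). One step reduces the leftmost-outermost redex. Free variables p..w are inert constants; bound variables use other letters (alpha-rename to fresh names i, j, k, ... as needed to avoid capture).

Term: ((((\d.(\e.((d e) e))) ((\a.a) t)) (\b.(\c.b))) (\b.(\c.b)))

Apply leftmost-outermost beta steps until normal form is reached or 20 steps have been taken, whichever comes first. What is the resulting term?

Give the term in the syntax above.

Step 0: ((((\d.(\e.((d e) e))) ((\a.a) t)) (\b.(\c.b))) (\b.(\c.b)))
Step 1: (((\e.((((\a.a) t) e) e)) (\b.(\c.b))) (\b.(\c.b)))
Step 2: (((((\a.a) t) (\b.(\c.b))) (\b.(\c.b))) (\b.(\c.b)))
Step 3: (((t (\b.(\c.b))) (\b.(\c.b))) (\b.(\c.b)))

Answer: (((t (\b.(\c.b))) (\b.(\c.b))) (\b.(\c.b)))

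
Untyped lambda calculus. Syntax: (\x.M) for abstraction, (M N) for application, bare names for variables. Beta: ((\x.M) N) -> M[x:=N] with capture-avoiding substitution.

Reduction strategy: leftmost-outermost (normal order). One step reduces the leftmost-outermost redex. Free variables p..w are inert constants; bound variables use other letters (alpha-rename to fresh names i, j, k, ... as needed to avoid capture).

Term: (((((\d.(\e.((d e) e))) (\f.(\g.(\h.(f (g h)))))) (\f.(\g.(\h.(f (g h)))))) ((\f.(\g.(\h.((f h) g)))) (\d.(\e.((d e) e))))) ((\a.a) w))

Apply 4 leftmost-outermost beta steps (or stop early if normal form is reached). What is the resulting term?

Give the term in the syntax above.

Answer: (((\h.((\f.(\g.(\h.(f (g h))))) ((\f.(\g.(\h.(f (g h))))) h))) ((\f.(\g.(\h.((f h) g)))) (\d.(\e.((d e) e))))) ((\a.a) w))

Derivation:
Step 0: (((((\d.(\e.((d e) e))) (\f.(\g.(\h.(f (g h)))))) (\f.(\g.(\h.(f (g h)))))) ((\f.(\g.(\h.((f h) g)))) (\d.(\e.((d e) e))))) ((\a.a) w))
Step 1: ((((\e.(((\f.(\g.(\h.(f (g h))))) e) e)) (\f.(\g.(\h.(f (g h)))))) ((\f.(\g.(\h.((f h) g)))) (\d.(\e.((d e) e))))) ((\a.a) w))
Step 2: (((((\f.(\g.(\h.(f (g h))))) (\f.(\g.(\h.(f (g h)))))) (\f.(\g.(\h.(f (g h)))))) ((\f.(\g.(\h.((f h) g)))) (\d.(\e.((d e) e))))) ((\a.a) w))
Step 3: ((((\g.(\h.((\f.(\g.(\h.(f (g h))))) (g h)))) (\f.(\g.(\h.(f (g h)))))) ((\f.(\g.(\h.((f h) g)))) (\d.(\e.((d e) e))))) ((\a.a) w))
Step 4: (((\h.((\f.(\g.(\h.(f (g h))))) ((\f.(\g.(\h.(f (g h))))) h))) ((\f.(\g.(\h.((f h) g)))) (\d.(\e.((d e) e))))) ((\a.a) w))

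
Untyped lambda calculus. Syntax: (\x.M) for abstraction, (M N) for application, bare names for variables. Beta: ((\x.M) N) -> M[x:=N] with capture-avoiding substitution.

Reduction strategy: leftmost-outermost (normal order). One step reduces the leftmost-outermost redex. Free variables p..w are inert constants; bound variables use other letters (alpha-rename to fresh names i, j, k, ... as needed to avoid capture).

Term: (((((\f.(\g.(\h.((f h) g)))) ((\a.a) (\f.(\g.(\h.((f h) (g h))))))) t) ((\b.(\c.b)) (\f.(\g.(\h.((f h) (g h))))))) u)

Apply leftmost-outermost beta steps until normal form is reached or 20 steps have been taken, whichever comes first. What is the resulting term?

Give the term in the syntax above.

Step 0: (((((\f.(\g.(\h.((f h) g)))) ((\a.a) (\f.(\g.(\h.((f h) (g h))))))) t) ((\b.(\c.b)) (\f.(\g.(\h.((f h) (g h))))))) u)
Step 1: ((((\g.(\h.((((\a.a) (\f.(\g.(\h.((f h) (g h)))))) h) g))) t) ((\b.(\c.b)) (\f.(\g.(\h.((f h) (g h))))))) u)
Step 2: (((\h.((((\a.a) (\f.(\g.(\h.((f h) (g h)))))) h) t)) ((\b.(\c.b)) (\f.(\g.(\h.((f h) (g h))))))) u)
Step 3: (((((\a.a) (\f.(\g.(\h.((f h) (g h)))))) ((\b.(\c.b)) (\f.(\g.(\h.((f h) (g h))))))) t) u)
Step 4: ((((\f.(\g.(\h.((f h) (g h))))) ((\b.(\c.b)) (\f.(\g.(\h.((f h) (g h))))))) t) u)
Step 5: (((\g.(\h.((((\b.(\c.b)) (\f.(\g.(\h.((f h) (g h)))))) h) (g h)))) t) u)
Step 6: ((\h.((((\b.(\c.b)) (\f.(\g.(\h.((f h) (g h)))))) h) (t h))) u)
Step 7: ((((\b.(\c.b)) (\f.(\g.(\h.((f h) (g h)))))) u) (t u))
Step 8: (((\c.(\f.(\g.(\h.((f h) (g h)))))) u) (t u))
Step 9: ((\f.(\g.(\h.((f h) (g h))))) (t u))
Step 10: (\g.(\h.(((t u) h) (g h))))

Answer: (\g.(\h.(((t u) h) (g h))))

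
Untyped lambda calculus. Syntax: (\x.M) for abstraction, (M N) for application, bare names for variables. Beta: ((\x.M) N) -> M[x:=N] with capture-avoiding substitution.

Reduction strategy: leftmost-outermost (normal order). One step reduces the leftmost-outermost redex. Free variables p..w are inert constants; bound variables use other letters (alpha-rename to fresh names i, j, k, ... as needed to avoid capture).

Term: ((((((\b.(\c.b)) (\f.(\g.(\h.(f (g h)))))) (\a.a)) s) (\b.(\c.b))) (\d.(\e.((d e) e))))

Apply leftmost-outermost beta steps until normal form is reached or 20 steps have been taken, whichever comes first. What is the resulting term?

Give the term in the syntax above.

Answer: (s (\c.(\d.(\e.((d e) e)))))

Derivation:
Step 0: ((((((\b.(\c.b)) (\f.(\g.(\h.(f (g h)))))) (\a.a)) s) (\b.(\c.b))) (\d.(\e.((d e) e))))
Step 1: (((((\c.(\f.(\g.(\h.(f (g h)))))) (\a.a)) s) (\b.(\c.b))) (\d.(\e.((d e) e))))
Step 2: ((((\f.(\g.(\h.(f (g h))))) s) (\b.(\c.b))) (\d.(\e.((d e) e))))
Step 3: (((\g.(\h.(s (g h)))) (\b.(\c.b))) (\d.(\e.((d e) e))))
Step 4: ((\h.(s ((\b.(\c.b)) h))) (\d.(\e.((d e) e))))
Step 5: (s ((\b.(\c.b)) (\d.(\e.((d e) e)))))
Step 6: (s (\c.(\d.(\e.((d e) e)))))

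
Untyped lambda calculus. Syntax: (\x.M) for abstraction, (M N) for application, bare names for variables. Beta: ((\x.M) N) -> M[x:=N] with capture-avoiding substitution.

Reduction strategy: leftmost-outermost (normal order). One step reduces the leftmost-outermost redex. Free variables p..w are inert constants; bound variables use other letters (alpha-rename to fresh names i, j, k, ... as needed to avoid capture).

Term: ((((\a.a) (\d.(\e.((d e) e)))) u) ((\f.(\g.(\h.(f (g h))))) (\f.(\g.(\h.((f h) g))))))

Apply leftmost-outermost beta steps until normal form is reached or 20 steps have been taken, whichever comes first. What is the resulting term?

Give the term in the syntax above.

Step 0: ((((\a.a) (\d.(\e.((d e) e)))) u) ((\f.(\g.(\h.(f (g h))))) (\f.(\g.(\h.((f h) g))))))
Step 1: (((\d.(\e.((d e) e))) u) ((\f.(\g.(\h.(f (g h))))) (\f.(\g.(\h.((f h) g))))))
Step 2: ((\e.((u e) e)) ((\f.(\g.(\h.(f (g h))))) (\f.(\g.(\h.((f h) g))))))
Step 3: ((u ((\f.(\g.(\h.(f (g h))))) (\f.(\g.(\h.((f h) g)))))) ((\f.(\g.(\h.(f (g h))))) (\f.(\g.(\h.((f h) g))))))
Step 4: ((u (\g.(\h.((\f.(\g.(\h.((f h) g)))) (g h))))) ((\f.(\g.(\h.(f (g h))))) (\f.(\g.(\h.((f h) g))))))
Step 5: ((u (\g.(\h.(\i.(\j.(((g h) j) i)))))) ((\f.(\g.(\h.(f (g h))))) (\f.(\g.(\h.((f h) g))))))
Step 6: ((u (\g.(\h.(\i.(\j.(((g h) j) i)))))) (\g.(\h.((\f.(\g.(\h.((f h) g)))) (g h)))))
Step 7: ((u (\g.(\h.(\i.(\j.(((g h) j) i)))))) (\g.(\h.(\i.(\j.(((g h) j) i))))))

Answer: ((u (\g.(\h.(\i.(\j.(((g h) j) i)))))) (\g.(\h.(\i.(\j.(((g h) j) i))))))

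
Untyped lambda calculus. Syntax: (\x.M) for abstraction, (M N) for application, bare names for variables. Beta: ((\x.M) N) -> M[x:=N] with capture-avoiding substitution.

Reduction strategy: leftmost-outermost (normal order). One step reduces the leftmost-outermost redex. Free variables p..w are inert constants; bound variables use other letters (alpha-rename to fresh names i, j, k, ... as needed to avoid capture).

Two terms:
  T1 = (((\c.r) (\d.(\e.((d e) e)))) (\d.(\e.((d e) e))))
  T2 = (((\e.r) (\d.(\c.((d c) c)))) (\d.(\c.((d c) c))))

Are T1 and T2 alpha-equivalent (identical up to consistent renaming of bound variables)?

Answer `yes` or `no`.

Answer: yes

Derivation:
Term 1: (((\c.r) (\d.(\e.((d e) e)))) (\d.(\e.((d e) e))))
Term 2: (((\e.r) (\d.(\c.((d c) c)))) (\d.(\c.((d c) c))))
Alpha-equivalence: compare structure up to binder renaming.
Result: True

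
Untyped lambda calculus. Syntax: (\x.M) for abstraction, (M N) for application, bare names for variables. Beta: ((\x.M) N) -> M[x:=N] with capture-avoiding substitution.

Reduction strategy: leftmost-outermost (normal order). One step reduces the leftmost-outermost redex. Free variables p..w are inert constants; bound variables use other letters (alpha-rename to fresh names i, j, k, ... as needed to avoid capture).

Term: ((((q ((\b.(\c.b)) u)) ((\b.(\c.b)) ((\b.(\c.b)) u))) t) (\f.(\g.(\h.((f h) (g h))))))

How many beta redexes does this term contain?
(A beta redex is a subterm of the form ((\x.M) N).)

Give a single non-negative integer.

Answer: 3

Derivation:
Term: ((((q ((\b.(\c.b)) u)) ((\b.(\c.b)) ((\b.(\c.b)) u))) t) (\f.(\g.(\h.((f h) (g h))))))
  Redex: ((\b.(\c.b)) u)
  Redex: ((\b.(\c.b)) ((\b.(\c.b)) u))
  Redex: ((\b.(\c.b)) u)
Total redexes: 3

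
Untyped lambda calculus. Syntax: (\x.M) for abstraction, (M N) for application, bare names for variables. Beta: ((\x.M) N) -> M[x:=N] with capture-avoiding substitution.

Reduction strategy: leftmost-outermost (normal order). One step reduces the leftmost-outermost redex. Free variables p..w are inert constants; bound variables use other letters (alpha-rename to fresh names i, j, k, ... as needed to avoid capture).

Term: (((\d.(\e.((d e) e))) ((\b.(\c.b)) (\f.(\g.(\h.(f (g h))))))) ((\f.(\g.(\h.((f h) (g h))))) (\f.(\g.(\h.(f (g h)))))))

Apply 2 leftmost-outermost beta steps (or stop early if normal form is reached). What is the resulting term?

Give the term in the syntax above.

Step 0: (((\d.(\e.((d e) e))) ((\b.(\c.b)) (\f.(\g.(\h.(f (g h))))))) ((\f.(\g.(\h.((f h) (g h))))) (\f.(\g.(\h.(f (g h)))))))
Step 1: ((\e.((((\b.(\c.b)) (\f.(\g.(\h.(f (g h)))))) e) e)) ((\f.(\g.(\h.((f h) (g h))))) (\f.(\g.(\h.(f (g h)))))))
Step 2: ((((\b.(\c.b)) (\f.(\g.(\h.(f (g h)))))) ((\f.(\g.(\h.((f h) (g h))))) (\f.(\g.(\h.(f (g h))))))) ((\f.(\g.(\h.((f h) (g h))))) (\f.(\g.(\h.(f (g h)))))))

Answer: ((((\b.(\c.b)) (\f.(\g.(\h.(f (g h)))))) ((\f.(\g.(\h.((f h) (g h))))) (\f.(\g.(\h.(f (g h))))))) ((\f.(\g.(\h.((f h) (g h))))) (\f.(\g.(\h.(f (g h)))))))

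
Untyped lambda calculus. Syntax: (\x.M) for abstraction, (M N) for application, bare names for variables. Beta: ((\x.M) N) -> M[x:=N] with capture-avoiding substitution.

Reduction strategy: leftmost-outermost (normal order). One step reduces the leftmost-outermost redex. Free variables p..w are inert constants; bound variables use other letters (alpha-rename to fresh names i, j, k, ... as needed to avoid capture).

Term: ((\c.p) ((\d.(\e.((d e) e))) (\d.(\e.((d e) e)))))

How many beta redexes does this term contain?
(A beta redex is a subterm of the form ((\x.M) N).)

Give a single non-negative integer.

Answer: 2

Derivation:
Term: ((\c.p) ((\d.(\e.((d e) e))) (\d.(\e.((d e) e)))))
  Redex: ((\c.p) ((\d.(\e.((d e) e))) (\d.(\e.((d e) e)))))
  Redex: ((\d.(\e.((d e) e))) (\d.(\e.((d e) e))))
Total redexes: 2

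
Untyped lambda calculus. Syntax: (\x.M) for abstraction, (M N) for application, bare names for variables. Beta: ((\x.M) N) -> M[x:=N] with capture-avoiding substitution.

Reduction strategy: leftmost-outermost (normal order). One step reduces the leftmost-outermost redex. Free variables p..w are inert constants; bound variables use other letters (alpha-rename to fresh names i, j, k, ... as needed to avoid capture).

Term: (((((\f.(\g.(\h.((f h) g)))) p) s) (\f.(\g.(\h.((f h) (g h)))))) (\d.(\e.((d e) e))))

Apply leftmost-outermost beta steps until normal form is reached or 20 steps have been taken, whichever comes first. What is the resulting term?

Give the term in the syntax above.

Answer: (((p (\f.(\g.(\h.((f h) (g h)))))) s) (\d.(\e.((d e) e))))

Derivation:
Step 0: (((((\f.(\g.(\h.((f h) g)))) p) s) (\f.(\g.(\h.((f h) (g h)))))) (\d.(\e.((d e) e))))
Step 1: ((((\g.(\h.((p h) g))) s) (\f.(\g.(\h.((f h) (g h)))))) (\d.(\e.((d e) e))))
Step 2: (((\h.((p h) s)) (\f.(\g.(\h.((f h) (g h)))))) (\d.(\e.((d e) e))))
Step 3: (((p (\f.(\g.(\h.((f h) (g h)))))) s) (\d.(\e.((d e) e))))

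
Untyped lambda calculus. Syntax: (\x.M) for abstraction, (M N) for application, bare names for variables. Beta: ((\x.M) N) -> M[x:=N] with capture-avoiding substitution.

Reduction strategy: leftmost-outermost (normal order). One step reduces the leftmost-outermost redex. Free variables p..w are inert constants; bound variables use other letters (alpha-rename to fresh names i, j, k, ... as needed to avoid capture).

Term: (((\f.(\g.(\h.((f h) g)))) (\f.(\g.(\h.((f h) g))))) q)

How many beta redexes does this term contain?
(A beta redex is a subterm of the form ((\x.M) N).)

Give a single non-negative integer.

Term: (((\f.(\g.(\h.((f h) g)))) (\f.(\g.(\h.((f h) g))))) q)
  Redex: ((\f.(\g.(\h.((f h) g)))) (\f.(\g.(\h.((f h) g)))))
Total redexes: 1

Answer: 1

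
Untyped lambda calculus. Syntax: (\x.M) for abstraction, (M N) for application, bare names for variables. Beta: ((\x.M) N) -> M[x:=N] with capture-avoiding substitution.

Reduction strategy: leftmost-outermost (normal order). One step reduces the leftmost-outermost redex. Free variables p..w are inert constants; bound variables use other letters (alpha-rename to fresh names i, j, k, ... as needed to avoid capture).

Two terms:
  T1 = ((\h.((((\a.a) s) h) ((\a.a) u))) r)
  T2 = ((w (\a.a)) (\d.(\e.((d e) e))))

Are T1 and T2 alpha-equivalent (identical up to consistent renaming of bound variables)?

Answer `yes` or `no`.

Term 1: ((\h.((((\a.a) s) h) ((\a.a) u))) r)
Term 2: ((w (\a.a)) (\d.(\e.((d e) e))))
Alpha-equivalence: compare structure up to binder renaming.
Result: False

Answer: no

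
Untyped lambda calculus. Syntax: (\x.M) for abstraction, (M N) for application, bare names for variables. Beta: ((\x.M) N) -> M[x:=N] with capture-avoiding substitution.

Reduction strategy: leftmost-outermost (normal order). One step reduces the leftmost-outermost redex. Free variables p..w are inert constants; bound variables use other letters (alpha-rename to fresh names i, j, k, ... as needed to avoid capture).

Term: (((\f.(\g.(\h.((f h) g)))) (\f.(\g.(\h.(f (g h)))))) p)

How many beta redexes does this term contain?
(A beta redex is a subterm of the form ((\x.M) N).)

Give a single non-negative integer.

Term: (((\f.(\g.(\h.((f h) g)))) (\f.(\g.(\h.(f (g h)))))) p)
  Redex: ((\f.(\g.(\h.((f h) g)))) (\f.(\g.(\h.(f (g h))))))
Total redexes: 1

Answer: 1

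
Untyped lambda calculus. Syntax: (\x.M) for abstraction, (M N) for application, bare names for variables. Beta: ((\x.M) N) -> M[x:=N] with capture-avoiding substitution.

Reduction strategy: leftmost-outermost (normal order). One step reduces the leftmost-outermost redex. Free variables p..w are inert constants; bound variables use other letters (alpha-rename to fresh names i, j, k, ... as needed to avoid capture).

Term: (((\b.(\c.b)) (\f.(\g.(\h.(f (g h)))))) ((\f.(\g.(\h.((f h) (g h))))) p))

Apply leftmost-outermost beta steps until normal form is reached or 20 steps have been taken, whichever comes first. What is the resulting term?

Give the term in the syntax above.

Answer: (\f.(\g.(\h.(f (g h)))))

Derivation:
Step 0: (((\b.(\c.b)) (\f.(\g.(\h.(f (g h)))))) ((\f.(\g.(\h.((f h) (g h))))) p))
Step 1: ((\c.(\f.(\g.(\h.(f (g h)))))) ((\f.(\g.(\h.((f h) (g h))))) p))
Step 2: (\f.(\g.(\h.(f (g h)))))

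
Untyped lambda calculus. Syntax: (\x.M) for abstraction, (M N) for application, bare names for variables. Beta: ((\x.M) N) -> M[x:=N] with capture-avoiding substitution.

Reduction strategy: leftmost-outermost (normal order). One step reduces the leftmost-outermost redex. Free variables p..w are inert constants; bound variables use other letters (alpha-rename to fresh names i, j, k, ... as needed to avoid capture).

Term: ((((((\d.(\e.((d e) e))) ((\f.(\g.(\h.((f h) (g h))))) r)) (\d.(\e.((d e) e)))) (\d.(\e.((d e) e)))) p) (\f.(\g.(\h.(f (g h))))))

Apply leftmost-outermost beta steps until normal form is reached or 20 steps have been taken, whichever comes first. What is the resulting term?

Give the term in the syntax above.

Step 0: ((((((\d.(\e.((d e) e))) ((\f.(\g.(\h.((f h) (g h))))) r)) (\d.(\e.((d e) e)))) (\d.(\e.((d e) e)))) p) (\f.(\g.(\h.(f (g h))))))
Step 1: (((((\e.((((\f.(\g.(\h.((f h) (g h))))) r) e) e)) (\d.(\e.((d e) e)))) (\d.(\e.((d e) e)))) p) (\f.(\g.(\h.(f (g h))))))
Step 2: (((((((\f.(\g.(\h.((f h) (g h))))) r) (\d.(\e.((d e) e)))) (\d.(\e.((d e) e)))) (\d.(\e.((d e) e)))) p) (\f.(\g.(\h.(f (g h))))))
Step 3: ((((((\g.(\h.((r h) (g h)))) (\d.(\e.((d e) e)))) (\d.(\e.((d e) e)))) (\d.(\e.((d e) e)))) p) (\f.(\g.(\h.(f (g h))))))
Step 4: (((((\h.((r h) ((\d.(\e.((d e) e))) h))) (\d.(\e.((d e) e)))) (\d.(\e.((d e) e)))) p) (\f.(\g.(\h.(f (g h))))))
Step 5: (((((r (\d.(\e.((d e) e)))) ((\d.(\e.((d e) e))) (\d.(\e.((d e) e))))) (\d.(\e.((d e) e)))) p) (\f.(\g.(\h.(f (g h))))))
Step 6: (((((r (\d.(\e.((d e) e)))) (\e.(((\d.(\e.((d e) e))) e) e))) (\d.(\e.((d e) e)))) p) (\f.(\g.(\h.(f (g h))))))
Step 7: (((((r (\d.(\e.((d e) e)))) (\e.((\i.((e i) i)) e))) (\d.(\e.((d e) e)))) p) (\f.(\g.(\h.(f (g h))))))
Step 8: (((((r (\d.(\e.((d e) e)))) (\e.((e e) e))) (\d.(\e.((d e) e)))) p) (\f.(\g.(\h.(f (g h))))))

Answer: (((((r (\d.(\e.((d e) e)))) (\e.((e e) e))) (\d.(\e.((d e) e)))) p) (\f.(\g.(\h.(f (g h))))))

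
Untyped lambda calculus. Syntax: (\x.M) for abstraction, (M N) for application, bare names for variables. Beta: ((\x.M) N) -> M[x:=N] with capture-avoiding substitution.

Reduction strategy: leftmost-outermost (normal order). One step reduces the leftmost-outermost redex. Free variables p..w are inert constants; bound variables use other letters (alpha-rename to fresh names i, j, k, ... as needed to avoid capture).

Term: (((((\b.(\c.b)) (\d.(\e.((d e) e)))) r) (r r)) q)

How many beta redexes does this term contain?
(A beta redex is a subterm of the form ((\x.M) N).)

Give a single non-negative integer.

Answer: 1

Derivation:
Term: (((((\b.(\c.b)) (\d.(\e.((d e) e)))) r) (r r)) q)
  Redex: ((\b.(\c.b)) (\d.(\e.((d e) e))))
Total redexes: 1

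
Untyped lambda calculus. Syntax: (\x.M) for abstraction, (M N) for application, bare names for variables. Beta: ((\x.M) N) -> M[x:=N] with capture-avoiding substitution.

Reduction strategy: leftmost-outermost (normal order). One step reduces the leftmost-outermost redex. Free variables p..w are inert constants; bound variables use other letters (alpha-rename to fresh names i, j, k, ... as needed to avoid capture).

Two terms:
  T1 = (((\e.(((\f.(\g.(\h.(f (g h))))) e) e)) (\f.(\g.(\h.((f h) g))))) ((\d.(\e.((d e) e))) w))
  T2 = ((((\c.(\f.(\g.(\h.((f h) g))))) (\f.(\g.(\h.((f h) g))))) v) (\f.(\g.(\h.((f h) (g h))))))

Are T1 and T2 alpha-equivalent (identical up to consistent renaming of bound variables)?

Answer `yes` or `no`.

Answer: no

Derivation:
Term 1: (((\e.(((\f.(\g.(\h.(f (g h))))) e) e)) (\f.(\g.(\h.((f h) g))))) ((\d.(\e.((d e) e))) w))
Term 2: ((((\c.(\f.(\g.(\h.((f h) g))))) (\f.(\g.(\h.((f h) g))))) v) (\f.(\g.(\h.((f h) (g h))))))
Alpha-equivalence: compare structure up to binder renaming.
Result: False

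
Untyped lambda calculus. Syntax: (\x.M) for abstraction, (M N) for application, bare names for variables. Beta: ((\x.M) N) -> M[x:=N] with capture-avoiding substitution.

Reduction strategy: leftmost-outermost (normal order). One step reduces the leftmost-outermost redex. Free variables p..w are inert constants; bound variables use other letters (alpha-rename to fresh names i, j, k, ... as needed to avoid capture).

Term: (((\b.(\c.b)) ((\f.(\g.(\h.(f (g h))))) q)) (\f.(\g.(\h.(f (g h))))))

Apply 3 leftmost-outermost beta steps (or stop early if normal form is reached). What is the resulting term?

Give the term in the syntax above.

Answer: (\g.(\h.(q (g h))))

Derivation:
Step 0: (((\b.(\c.b)) ((\f.(\g.(\h.(f (g h))))) q)) (\f.(\g.(\h.(f (g h))))))
Step 1: ((\c.((\f.(\g.(\h.(f (g h))))) q)) (\f.(\g.(\h.(f (g h))))))
Step 2: ((\f.(\g.(\h.(f (g h))))) q)
Step 3: (\g.(\h.(q (g h))))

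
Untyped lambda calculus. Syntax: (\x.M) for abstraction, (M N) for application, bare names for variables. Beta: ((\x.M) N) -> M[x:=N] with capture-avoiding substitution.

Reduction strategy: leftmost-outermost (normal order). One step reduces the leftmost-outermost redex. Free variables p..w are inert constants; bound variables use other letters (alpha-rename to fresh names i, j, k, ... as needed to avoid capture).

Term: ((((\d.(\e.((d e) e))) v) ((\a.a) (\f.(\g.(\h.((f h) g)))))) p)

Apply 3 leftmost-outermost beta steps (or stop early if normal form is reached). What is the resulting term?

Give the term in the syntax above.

Answer: (((v (\f.(\g.(\h.((f h) g))))) ((\a.a) (\f.(\g.(\h.((f h) g)))))) p)

Derivation:
Step 0: ((((\d.(\e.((d e) e))) v) ((\a.a) (\f.(\g.(\h.((f h) g)))))) p)
Step 1: (((\e.((v e) e)) ((\a.a) (\f.(\g.(\h.((f h) g)))))) p)
Step 2: (((v ((\a.a) (\f.(\g.(\h.((f h) g)))))) ((\a.a) (\f.(\g.(\h.((f h) g)))))) p)
Step 3: (((v (\f.(\g.(\h.((f h) g))))) ((\a.a) (\f.(\g.(\h.((f h) g)))))) p)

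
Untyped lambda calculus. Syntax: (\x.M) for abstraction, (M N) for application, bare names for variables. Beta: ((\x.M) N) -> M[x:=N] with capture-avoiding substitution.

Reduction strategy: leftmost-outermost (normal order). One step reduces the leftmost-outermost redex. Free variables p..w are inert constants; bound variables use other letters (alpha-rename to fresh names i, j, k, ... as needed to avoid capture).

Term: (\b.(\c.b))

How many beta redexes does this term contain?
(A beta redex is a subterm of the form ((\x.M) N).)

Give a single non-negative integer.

Term: (\b.(\c.b))
  (no redexes)
Total redexes: 0

Answer: 0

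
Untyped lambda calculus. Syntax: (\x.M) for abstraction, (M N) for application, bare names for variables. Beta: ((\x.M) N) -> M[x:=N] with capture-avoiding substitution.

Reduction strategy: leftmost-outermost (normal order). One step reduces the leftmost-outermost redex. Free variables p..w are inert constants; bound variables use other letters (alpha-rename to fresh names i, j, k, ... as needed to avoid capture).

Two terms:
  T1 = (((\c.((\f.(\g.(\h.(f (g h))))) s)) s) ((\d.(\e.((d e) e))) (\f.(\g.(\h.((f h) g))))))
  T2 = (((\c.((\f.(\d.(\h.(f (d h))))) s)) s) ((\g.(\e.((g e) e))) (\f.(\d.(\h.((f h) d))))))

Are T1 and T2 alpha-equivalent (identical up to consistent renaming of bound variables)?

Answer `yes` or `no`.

Term 1: (((\c.((\f.(\g.(\h.(f (g h))))) s)) s) ((\d.(\e.((d e) e))) (\f.(\g.(\h.((f h) g))))))
Term 2: (((\c.((\f.(\d.(\h.(f (d h))))) s)) s) ((\g.(\e.((g e) e))) (\f.(\d.(\h.((f h) d))))))
Alpha-equivalence: compare structure up to binder renaming.
Result: True

Answer: yes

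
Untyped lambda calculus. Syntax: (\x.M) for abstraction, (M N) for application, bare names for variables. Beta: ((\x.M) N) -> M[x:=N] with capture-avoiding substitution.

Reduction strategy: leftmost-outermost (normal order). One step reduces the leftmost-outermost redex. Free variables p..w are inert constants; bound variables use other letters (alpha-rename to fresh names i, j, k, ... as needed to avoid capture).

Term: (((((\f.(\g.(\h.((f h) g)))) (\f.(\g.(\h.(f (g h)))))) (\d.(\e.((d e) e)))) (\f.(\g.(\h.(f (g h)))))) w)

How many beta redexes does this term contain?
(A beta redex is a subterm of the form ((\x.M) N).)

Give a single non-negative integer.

Answer: 1

Derivation:
Term: (((((\f.(\g.(\h.((f h) g)))) (\f.(\g.(\h.(f (g h)))))) (\d.(\e.((d e) e)))) (\f.(\g.(\h.(f (g h)))))) w)
  Redex: ((\f.(\g.(\h.((f h) g)))) (\f.(\g.(\h.(f (g h))))))
Total redexes: 1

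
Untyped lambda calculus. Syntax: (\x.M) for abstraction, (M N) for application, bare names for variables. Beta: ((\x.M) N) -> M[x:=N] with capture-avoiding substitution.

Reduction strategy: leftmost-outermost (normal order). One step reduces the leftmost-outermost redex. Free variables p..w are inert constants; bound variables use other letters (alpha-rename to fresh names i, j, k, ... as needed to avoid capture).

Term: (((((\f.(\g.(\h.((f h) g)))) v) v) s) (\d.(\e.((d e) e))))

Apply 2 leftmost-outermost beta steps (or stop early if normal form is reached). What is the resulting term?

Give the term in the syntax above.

Step 0: (((((\f.(\g.(\h.((f h) g)))) v) v) s) (\d.(\e.((d e) e))))
Step 1: ((((\g.(\h.((v h) g))) v) s) (\d.(\e.((d e) e))))
Step 2: (((\h.((v h) v)) s) (\d.(\e.((d e) e))))

Answer: (((\h.((v h) v)) s) (\d.(\e.((d e) e))))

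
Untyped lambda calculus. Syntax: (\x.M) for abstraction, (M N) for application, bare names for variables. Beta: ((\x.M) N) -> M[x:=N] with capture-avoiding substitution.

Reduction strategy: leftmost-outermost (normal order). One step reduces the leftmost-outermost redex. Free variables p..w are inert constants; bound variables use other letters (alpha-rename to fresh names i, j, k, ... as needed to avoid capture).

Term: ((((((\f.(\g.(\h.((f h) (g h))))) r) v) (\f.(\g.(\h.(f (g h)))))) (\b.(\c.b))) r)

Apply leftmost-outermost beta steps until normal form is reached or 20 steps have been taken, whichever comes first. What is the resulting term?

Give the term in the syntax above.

Step 0: ((((((\f.(\g.(\h.((f h) (g h))))) r) v) (\f.(\g.(\h.(f (g h)))))) (\b.(\c.b))) r)
Step 1: (((((\g.(\h.((r h) (g h)))) v) (\f.(\g.(\h.(f (g h)))))) (\b.(\c.b))) r)
Step 2: ((((\h.((r h) (v h))) (\f.(\g.(\h.(f (g h)))))) (\b.(\c.b))) r)
Step 3: ((((r (\f.(\g.(\h.(f (g h)))))) (v (\f.(\g.(\h.(f (g h))))))) (\b.(\c.b))) r)

Answer: ((((r (\f.(\g.(\h.(f (g h)))))) (v (\f.(\g.(\h.(f (g h))))))) (\b.(\c.b))) r)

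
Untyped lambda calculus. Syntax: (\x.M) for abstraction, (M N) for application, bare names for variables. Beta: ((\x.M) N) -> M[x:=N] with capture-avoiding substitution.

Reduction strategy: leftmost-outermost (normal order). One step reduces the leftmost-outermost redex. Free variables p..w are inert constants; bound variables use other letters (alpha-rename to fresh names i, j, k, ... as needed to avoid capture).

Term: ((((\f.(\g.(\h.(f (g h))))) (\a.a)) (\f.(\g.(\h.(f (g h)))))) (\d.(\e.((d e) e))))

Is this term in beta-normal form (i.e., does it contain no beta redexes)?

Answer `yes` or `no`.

Answer: no

Derivation:
Term: ((((\f.(\g.(\h.(f (g h))))) (\a.a)) (\f.(\g.(\h.(f (g h)))))) (\d.(\e.((d e) e))))
Found 1 beta redex(es).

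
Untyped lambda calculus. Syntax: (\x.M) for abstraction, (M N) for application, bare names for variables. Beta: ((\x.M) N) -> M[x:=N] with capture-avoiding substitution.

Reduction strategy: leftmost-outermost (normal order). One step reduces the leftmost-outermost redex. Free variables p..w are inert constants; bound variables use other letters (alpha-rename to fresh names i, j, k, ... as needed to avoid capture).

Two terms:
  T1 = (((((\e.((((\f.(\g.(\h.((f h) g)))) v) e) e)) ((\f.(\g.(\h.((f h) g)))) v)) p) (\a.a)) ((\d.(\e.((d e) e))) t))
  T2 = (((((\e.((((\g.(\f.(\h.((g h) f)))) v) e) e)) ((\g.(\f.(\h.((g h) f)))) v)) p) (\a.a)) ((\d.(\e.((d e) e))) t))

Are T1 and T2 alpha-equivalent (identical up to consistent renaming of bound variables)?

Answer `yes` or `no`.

Answer: yes

Derivation:
Term 1: (((((\e.((((\f.(\g.(\h.((f h) g)))) v) e) e)) ((\f.(\g.(\h.((f h) g)))) v)) p) (\a.a)) ((\d.(\e.((d e) e))) t))
Term 2: (((((\e.((((\g.(\f.(\h.((g h) f)))) v) e) e)) ((\g.(\f.(\h.((g h) f)))) v)) p) (\a.a)) ((\d.(\e.((d e) e))) t))
Alpha-equivalence: compare structure up to binder renaming.
Result: True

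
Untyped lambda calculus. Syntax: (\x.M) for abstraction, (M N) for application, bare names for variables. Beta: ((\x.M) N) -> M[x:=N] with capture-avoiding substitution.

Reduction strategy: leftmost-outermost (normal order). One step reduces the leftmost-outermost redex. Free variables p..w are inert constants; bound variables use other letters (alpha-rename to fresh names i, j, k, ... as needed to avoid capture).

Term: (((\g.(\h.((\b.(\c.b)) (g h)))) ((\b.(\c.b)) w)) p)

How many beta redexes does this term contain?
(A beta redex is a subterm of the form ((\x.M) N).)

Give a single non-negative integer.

Term: (((\g.(\h.((\b.(\c.b)) (g h)))) ((\b.(\c.b)) w)) p)
  Redex: ((\g.(\h.((\b.(\c.b)) (g h)))) ((\b.(\c.b)) w))
  Redex: ((\b.(\c.b)) (g h))
  Redex: ((\b.(\c.b)) w)
Total redexes: 3

Answer: 3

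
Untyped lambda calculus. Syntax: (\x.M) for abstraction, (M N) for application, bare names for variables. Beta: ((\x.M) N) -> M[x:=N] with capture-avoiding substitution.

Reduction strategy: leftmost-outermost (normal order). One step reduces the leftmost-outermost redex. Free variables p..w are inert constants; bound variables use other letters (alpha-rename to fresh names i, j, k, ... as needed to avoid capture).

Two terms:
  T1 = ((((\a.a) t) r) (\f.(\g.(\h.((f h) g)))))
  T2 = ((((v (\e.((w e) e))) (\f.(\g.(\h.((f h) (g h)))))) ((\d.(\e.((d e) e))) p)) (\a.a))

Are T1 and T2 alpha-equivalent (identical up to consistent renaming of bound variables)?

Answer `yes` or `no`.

Answer: no

Derivation:
Term 1: ((((\a.a) t) r) (\f.(\g.(\h.((f h) g)))))
Term 2: ((((v (\e.((w e) e))) (\f.(\g.(\h.((f h) (g h)))))) ((\d.(\e.((d e) e))) p)) (\a.a))
Alpha-equivalence: compare structure up to binder renaming.
Result: False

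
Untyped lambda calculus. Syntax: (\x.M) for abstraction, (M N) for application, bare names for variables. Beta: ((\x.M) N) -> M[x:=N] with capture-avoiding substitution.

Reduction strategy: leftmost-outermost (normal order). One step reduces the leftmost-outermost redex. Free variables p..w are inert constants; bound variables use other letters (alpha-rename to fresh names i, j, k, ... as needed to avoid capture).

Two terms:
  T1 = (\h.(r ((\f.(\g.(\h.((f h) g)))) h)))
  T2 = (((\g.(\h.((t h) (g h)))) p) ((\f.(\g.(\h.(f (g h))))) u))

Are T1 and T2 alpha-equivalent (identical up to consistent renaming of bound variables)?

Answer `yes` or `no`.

Answer: no

Derivation:
Term 1: (\h.(r ((\f.(\g.(\h.((f h) g)))) h)))
Term 2: (((\g.(\h.((t h) (g h)))) p) ((\f.(\g.(\h.(f (g h))))) u))
Alpha-equivalence: compare structure up to binder renaming.
Result: False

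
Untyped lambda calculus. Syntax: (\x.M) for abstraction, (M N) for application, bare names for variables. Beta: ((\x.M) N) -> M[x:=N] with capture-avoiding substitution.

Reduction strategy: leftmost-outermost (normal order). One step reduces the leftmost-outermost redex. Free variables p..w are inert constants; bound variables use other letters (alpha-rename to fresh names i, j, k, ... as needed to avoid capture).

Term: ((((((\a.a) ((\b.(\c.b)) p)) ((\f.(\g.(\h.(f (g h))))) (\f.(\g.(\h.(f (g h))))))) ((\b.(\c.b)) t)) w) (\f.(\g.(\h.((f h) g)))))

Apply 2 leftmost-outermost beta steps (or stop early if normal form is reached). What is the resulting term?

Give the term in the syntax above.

Step 0: ((((((\a.a) ((\b.(\c.b)) p)) ((\f.(\g.(\h.(f (g h))))) (\f.(\g.(\h.(f (g h))))))) ((\b.(\c.b)) t)) w) (\f.(\g.(\h.((f h) g)))))
Step 1: ((((((\b.(\c.b)) p) ((\f.(\g.(\h.(f (g h))))) (\f.(\g.(\h.(f (g h))))))) ((\b.(\c.b)) t)) w) (\f.(\g.(\h.((f h) g)))))
Step 2: (((((\c.p) ((\f.(\g.(\h.(f (g h))))) (\f.(\g.(\h.(f (g h))))))) ((\b.(\c.b)) t)) w) (\f.(\g.(\h.((f h) g)))))

Answer: (((((\c.p) ((\f.(\g.(\h.(f (g h))))) (\f.(\g.(\h.(f (g h))))))) ((\b.(\c.b)) t)) w) (\f.(\g.(\h.((f h) g)))))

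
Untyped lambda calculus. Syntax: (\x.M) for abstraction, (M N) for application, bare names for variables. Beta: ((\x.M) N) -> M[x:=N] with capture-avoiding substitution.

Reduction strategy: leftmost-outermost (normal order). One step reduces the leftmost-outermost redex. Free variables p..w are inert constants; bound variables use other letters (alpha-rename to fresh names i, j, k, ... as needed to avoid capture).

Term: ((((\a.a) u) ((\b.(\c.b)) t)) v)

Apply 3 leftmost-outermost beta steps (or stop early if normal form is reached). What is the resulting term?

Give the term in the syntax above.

Answer: ((u (\c.t)) v)

Derivation:
Step 0: ((((\a.a) u) ((\b.(\c.b)) t)) v)
Step 1: ((u ((\b.(\c.b)) t)) v)
Step 2: ((u (\c.t)) v)
Step 3: (normal form reached)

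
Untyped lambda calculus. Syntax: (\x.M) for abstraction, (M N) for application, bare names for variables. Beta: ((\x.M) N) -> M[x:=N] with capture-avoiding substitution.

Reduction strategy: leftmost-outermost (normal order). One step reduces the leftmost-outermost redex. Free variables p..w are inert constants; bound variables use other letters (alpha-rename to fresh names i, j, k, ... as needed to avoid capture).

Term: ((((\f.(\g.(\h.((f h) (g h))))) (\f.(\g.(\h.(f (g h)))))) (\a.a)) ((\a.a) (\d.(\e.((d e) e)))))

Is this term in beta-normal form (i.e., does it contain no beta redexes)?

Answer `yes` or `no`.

Answer: no

Derivation:
Term: ((((\f.(\g.(\h.((f h) (g h))))) (\f.(\g.(\h.(f (g h)))))) (\a.a)) ((\a.a) (\d.(\e.((d e) e)))))
Found 2 beta redex(es).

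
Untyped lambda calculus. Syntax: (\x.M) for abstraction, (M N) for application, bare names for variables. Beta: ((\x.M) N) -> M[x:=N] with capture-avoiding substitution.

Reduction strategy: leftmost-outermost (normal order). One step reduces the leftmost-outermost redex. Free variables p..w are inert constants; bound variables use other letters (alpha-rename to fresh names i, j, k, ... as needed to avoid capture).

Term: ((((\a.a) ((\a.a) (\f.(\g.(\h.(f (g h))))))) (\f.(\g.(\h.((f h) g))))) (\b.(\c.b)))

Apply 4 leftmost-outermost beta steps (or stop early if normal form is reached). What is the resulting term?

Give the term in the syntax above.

Step 0: ((((\a.a) ((\a.a) (\f.(\g.(\h.(f (g h))))))) (\f.(\g.(\h.((f h) g))))) (\b.(\c.b)))
Step 1: ((((\a.a) (\f.(\g.(\h.(f (g h)))))) (\f.(\g.(\h.((f h) g))))) (\b.(\c.b)))
Step 2: (((\f.(\g.(\h.(f (g h))))) (\f.(\g.(\h.((f h) g))))) (\b.(\c.b)))
Step 3: ((\g.(\h.((\f.(\g.(\h.((f h) g)))) (g h)))) (\b.(\c.b)))
Step 4: (\h.((\f.(\g.(\h.((f h) g)))) ((\b.(\c.b)) h)))

Answer: (\h.((\f.(\g.(\h.((f h) g)))) ((\b.(\c.b)) h)))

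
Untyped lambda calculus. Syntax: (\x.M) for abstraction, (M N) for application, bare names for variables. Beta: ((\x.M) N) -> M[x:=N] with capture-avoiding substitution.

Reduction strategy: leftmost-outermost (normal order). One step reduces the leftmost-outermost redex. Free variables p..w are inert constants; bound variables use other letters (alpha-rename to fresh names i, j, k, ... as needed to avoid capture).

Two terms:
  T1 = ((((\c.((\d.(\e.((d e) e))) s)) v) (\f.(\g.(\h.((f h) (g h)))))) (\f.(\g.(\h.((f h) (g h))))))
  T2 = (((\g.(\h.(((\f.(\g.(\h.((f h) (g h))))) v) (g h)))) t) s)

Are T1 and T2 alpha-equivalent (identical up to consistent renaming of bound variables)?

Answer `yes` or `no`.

Answer: no

Derivation:
Term 1: ((((\c.((\d.(\e.((d e) e))) s)) v) (\f.(\g.(\h.((f h) (g h)))))) (\f.(\g.(\h.((f h) (g h))))))
Term 2: (((\g.(\h.(((\f.(\g.(\h.((f h) (g h))))) v) (g h)))) t) s)
Alpha-equivalence: compare structure up to binder renaming.
Result: False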